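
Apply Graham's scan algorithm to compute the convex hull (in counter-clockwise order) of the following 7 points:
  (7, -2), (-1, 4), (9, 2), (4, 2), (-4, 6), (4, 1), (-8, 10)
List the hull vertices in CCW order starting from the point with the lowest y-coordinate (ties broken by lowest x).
Hull (CCW) = [(7, -2), (9, 2), (-8, 10), (-4, 6)]

Graham scan procedure:
  1. Find the pivot p₀ = point with lowest y (tie → lowest x): (7, -2).
  2. Sort the remaining points by polar angle around p₀.
  3. Walk through sorted points, maintaining a stack; pop the top while the last three entries make a non-left turn (cross product ≤ 0).
  4. Final stack is the convex hull in CCW order: (7, -2), (9, 2), (-8, 10), (-4, 6).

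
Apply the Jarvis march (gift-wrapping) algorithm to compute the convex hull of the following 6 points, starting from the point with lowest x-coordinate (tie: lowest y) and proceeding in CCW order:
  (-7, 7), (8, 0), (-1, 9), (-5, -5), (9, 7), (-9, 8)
Hull (CCW) = [(-9, 8), (-5, -5), (8, 0), (9, 7), (-1, 9)]

Jarvis march: at each step, from the current hull vertex p, select the next vertex q as the point such that every other point lies strictly to the left of (or on) the directed line p → q. (Equivalently: for every other point r, the cross product (q − p) × (r − p) ≥ 0.)
Starting point (lowest x, tie lowest y): (-9, 8). Wrap until returning to start. Resulting hull: (-9, 8), (-5, -5), (8, 0), (9, 7), (-1, 9).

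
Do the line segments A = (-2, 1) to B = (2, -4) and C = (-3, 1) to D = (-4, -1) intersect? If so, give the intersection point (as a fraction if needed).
No (intersection of containing lines falls outside at least one segment)

Parametrize and solve: t = -2/13, s = -5/13. At least one of these is outside [0, 1], so the segments do not intersect.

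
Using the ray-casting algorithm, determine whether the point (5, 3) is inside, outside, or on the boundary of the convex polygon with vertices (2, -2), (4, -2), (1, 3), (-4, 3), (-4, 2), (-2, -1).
The point (5, 3) lies strictly outside the polygon

Cast a horizontal ray to the right from the query point and count how many polygon edges it crosses (each edge strictly once or zero times, handled with the usual half-open convention). 
Parity of crossings → even ⇒ outside.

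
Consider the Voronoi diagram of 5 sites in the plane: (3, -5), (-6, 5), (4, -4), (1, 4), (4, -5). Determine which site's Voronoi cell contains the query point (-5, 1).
Nearest site = (-6, 5)

The Voronoi cell of site s contains exactly those query points closer to s than to any other site. Compute squared distances from q = (-5, 1) to each site:
  (-6 − -5)² + (5 − 1)² = 17
  (1 − -5)² + (4 − 1)² = 45
  (3 − -5)² + (-5 − 1)² = 100
  (4 − -5)² + (-4 − 1)² = 106
  (4 − -5)² + (-5 − 1)² = 117
Minimum is attained by (-6, 5), so q lies in its Voronoi cell.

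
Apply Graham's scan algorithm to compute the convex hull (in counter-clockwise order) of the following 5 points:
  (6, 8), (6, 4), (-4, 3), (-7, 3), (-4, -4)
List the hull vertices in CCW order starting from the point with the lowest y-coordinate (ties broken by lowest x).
Hull (CCW) = [(-4, -4), (6, 4), (6, 8), (-7, 3)]

Graham scan procedure:
  1. Find the pivot p₀ = point with lowest y (tie → lowest x): (-4, -4).
  2. Sort the remaining points by polar angle around p₀.
  3. Walk through sorted points, maintaining a stack; pop the top while the last three entries make a non-left turn (cross product ≤ 0).
  4. Final stack is the convex hull in CCW order: (-4, -4), (6, 4), (6, 8), (-7, 3).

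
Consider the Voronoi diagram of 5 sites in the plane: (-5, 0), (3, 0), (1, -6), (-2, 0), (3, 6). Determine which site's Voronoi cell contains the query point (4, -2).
Nearest site = (3, 0)

The Voronoi cell of site s contains exactly those query points closer to s than to any other site. Compute squared distances from q = (4, -2) to each site:
  (3 − 4)² + (0 − -2)² = 5
  (1 − 4)² + (-6 − -2)² = 25
  (-2 − 4)² + (0 − -2)² = 40
  (3 − 4)² + (6 − -2)² = 65
  (-5 − 4)² + (0 − -2)² = 85
Minimum is attained by (3, 0), so q lies in its Voronoi cell.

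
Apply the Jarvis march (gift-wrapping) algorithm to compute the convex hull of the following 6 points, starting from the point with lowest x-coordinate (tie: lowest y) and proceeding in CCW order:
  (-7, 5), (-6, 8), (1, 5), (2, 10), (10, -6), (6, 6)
Hull (CCW) = [(-7, 5), (10, -6), (6, 6), (2, 10), (-6, 8)]

Jarvis march: at each step, from the current hull vertex p, select the next vertex q as the point such that every other point lies strictly to the left of (or on) the directed line p → q. (Equivalently: for every other point r, the cross product (q − p) × (r − p) ≥ 0.)
Starting point (lowest x, tie lowest y): (-7, 5). Wrap until returning to start. Resulting hull: (-7, 5), (10, -6), (6, 6), (2, 10), (-6, 8).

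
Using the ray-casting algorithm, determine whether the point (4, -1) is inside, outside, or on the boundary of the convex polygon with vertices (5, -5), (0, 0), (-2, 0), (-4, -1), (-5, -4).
The point (4, -1) lies strictly outside the polygon

Cast a horizontal ray to the right from the query point and count how many polygon edges it crosses (each edge strictly once or zero times, handled with the usual half-open convention). 
Parity of crossings → even ⇒ outside.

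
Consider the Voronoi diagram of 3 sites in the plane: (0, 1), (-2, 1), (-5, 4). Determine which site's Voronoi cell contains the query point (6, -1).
Nearest site = (0, 1)

The Voronoi cell of site s contains exactly those query points closer to s than to any other site. Compute squared distances from q = (6, -1) to each site:
  (0 − 6)² + (1 − -1)² = 40
  (-2 − 6)² + (1 − -1)² = 68
  (-5 − 6)² + (4 − -1)² = 146
Minimum is attained by (0, 1), so q lies in its Voronoi cell.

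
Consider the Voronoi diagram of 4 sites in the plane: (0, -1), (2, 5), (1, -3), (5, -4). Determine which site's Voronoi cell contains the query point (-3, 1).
Nearest site = (0, -1)

The Voronoi cell of site s contains exactly those query points closer to s than to any other site. Compute squared distances from q = (-3, 1) to each site:
  (0 − -3)² + (-1 − 1)² = 13
  (1 − -3)² + (-3 − 1)² = 32
  (2 − -3)² + (5 − 1)² = 41
  (5 − -3)² + (-4 − 1)² = 89
Minimum is attained by (0, -1), so q lies in its Voronoi cell.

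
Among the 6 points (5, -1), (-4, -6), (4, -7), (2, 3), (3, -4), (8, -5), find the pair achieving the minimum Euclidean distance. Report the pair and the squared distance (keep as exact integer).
Pair = ((4, -7), (3, -4)); squared distance = 10

Compute all C(6, 2) = 15 pairwise squared distances (x_i − x_j)² + (y_i − y_j)². The minimum is 10, attained by the pair ((4, -7), (3, -4)).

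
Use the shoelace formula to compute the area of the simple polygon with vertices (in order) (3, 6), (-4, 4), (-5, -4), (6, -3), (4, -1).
Area = 72

Shoelace formula: Area = (1/2) |Σ_i (x_i · y_{i+1} − x_{i+1} · y_i)| (indices mod n). Compute each cross term:
  (3)(4) − (-4)(6) = 36
  (-4)(-4) − (-5)(4) = 36
  (-5)(-3) − (6)(-4) = 39
  (6)(-1) − (4)(-3) = 6
  (4)(6) − (3)(-1) = 27
Sum = 144, so (signed) Area = 144/2 = 72, |Area| = 72.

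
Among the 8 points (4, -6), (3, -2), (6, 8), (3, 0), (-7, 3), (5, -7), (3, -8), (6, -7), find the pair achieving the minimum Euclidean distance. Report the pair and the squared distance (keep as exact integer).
Pair = ((5, -7), (6, -7)); squared distance = 1

Compute all C(8, 2) = 28 pairwise squared distances (x_i − x_j)² + (y_i − y_j)². The minimum is 1, attained by the pair ((5, -7), (6, -7)).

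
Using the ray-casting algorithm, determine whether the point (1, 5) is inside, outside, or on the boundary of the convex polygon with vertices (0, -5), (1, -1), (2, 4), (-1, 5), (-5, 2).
The point (1, 5) lies strictly outside the polygon

Cast a horizontal ray to the right from the query point and count how many polygon edges it crosses (each edge strictly once or zero times, handled with the usual half-open convention). 
Parity of crossings → even ⇒ outside.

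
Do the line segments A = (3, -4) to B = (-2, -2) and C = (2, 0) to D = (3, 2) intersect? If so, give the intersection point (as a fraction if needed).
No (intersection of containing lines falls outside at least one segment)

Parametrize and solve: t = 1/2, s = -3/2. At least one of these is outside [0, 1], so the segments do not intersect.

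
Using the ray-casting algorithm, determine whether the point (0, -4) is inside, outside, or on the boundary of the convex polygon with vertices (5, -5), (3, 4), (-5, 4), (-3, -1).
The point (0, -4) lies strictly outside the polygon

Cast a horizontal ray to the right from the query point and count how many polygon edges it crosses (each edge strictly once or zero times, handled with the usual half-open convention). 
Parity of crossings → even ⇒ outside.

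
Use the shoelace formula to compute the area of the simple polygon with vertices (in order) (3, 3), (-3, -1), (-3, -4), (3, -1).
Area = 21

Shoelace formula: Area = (1/2) |Σ_i (x_i · y_{i+1} − x_{i+1} · y_i)| (indices mod n). Compute each cross term:
  (3)(-1) − (-3)(3) = 6
  (-3)(-4) − (-3)(-1) = 9
  (-3)(-1) − (3)(-4) = 15
  (3)(3) − (3)(-1) = 12
Sum = 42, so (signed) Area = 42/2 = 21, |Area| = 21.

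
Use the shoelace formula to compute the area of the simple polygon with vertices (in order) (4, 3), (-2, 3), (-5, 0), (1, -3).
Area = 63/2

Shoelace formula: Area = (1/2) |Σ_i (x_i · y_{i+1} − x_{i+1} · y_i)| (indices mod n). Compute each cross term:
  (4)(3) − (-2)(3) = 18
  (-2)(0) − (-5)(3) = 15
  (-5)(-3) − (1)(0) = 15
  (1)(3) − (4)(-3) = 15
Sum = 63, so (signed) Area = 63/2 = 63/2, |Area| = 63/2.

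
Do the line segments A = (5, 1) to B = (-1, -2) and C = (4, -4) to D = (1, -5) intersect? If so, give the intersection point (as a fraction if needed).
No (intersection of containing lines falls outside at least one segment)

Parametrize and solve: t = 14/3, s = 9. At least one of these is outside [0, 1], so the segments do not intersect.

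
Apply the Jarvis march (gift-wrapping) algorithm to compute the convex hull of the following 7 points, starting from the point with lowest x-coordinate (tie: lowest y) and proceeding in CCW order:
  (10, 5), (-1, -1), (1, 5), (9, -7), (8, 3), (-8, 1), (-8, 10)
Hull (CCW) = [(-8, 1), (9, -7), (10, 5), (-8, 10)]

Jarvis march: at each step, from the current hull vertex p, select the next vertex q as the point such that every other point lies strictly to the left of (or on) the directed line p → q. (Equivalently: for every other point r, the cross product (q − p) × (r − p) ≥ 0.)
Starting point (lowest x, tie lowest y): (-8, 1). Wrap until returning to start. Resulting hull: (-8, 1), (9, -7), (10, 5), (-8, 10).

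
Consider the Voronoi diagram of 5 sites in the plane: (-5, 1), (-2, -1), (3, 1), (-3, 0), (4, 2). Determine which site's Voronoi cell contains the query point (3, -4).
Nearest site = (3, 1)

The Voronoi cell of site s contains exactly those query points closer to s than to any other site. Compute squared distances from q = (3, -4) to each site:
  (3 − 3)² + (1 − -4)² = 25
  (-2 − 3)² + (-1 − -4)² = 34
  (4 − 3)² + (2 − -4)² = 37
  (-3 − 3)² + (0 − -4)² = 52
  (-5 − 3)² + (1 − -4)² = 89
Minimum is attained by (3, 1), so q lies in its Voronoi cell.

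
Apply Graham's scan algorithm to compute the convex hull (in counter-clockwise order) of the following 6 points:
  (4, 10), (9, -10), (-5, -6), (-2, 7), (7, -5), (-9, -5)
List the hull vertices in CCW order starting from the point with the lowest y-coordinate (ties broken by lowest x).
Hull (CCW) = [(9, -10), (4, 10), (-2, 7), (-9, -5)]

Graham scan procedure:
  1. Find the pivot p₀ = point with lowest y (tie → lowest x): (9, -10).
  2. Sort the remaining points by polar angle around p₀.
  3. Walk through sorted points, maintaining a stack; pop the top while the last three entries make a non-left turn (cross product ≤ 0).
  4. Final stack is the convex hull in CCW order: (9, -10), (4, 10), (-2, 7), (-9, -5).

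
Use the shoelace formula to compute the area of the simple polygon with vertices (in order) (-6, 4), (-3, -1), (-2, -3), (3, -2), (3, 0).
Area = 28

Shoelace formula: Area = (1/2) |Σ_i (x_i · y_{i+1} − x_{i+1} · y_i)| (indices mod n). Compute each cross term:
  (-6)(-1) − (-3)(4) = 18
  (-3)(-3) − (-2)(-1) = 7
  (-2)(-2) − (3)(-3) = 13
  (3)(0) − (3)(-2) = 6
  (3)(4) − (-6)(0) = 12
Sum = 56, so (signed) Area = 56/2 = 28, |Area| = 28.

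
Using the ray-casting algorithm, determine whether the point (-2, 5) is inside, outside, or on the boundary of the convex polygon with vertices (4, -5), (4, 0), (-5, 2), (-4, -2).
The point (-2, 5) lies strictly outside the polygon

Cast a horizontal ray to the right from the query point and count how many polygon edges it crosses (each edge strictly once or zero times, handled with the usual half-open convention). 
Parity of crossings → even ⇒ outside.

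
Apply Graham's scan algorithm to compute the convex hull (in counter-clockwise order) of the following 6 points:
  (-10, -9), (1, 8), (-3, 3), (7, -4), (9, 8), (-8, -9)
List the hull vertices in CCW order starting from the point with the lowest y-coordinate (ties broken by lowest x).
Hull (CCW) = [(-10, -9), (-8, -9), (7, -4), (9, 8), (1, 8), (-3, 3)]

Graham scan procedure:
  1. Find the pivot p₀ = point with lowest y (tie → lowest x): (-10, -9).
  2. Sort the remaining points by polar angle around p₀.
  3. Walk through sorted points, maintaining a stack; pop the top while the last three entries make a non-left turn (cross product ≤ 0).
  4. Final stack is the convex hull in CCW order: (-10, -9), (-8, -9), (7, -4), (9, 8), (1, 8), (-3, 3).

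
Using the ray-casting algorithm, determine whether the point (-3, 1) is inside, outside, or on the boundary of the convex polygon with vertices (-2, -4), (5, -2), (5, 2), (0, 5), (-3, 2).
The point (-3, 1) lies strictly outside the polygon

Cast a horizontal ray to the right from the query point and count how many polygon edges it crosses (each edge strictly once or zero times, handled with the usual half-open convention). 
Parity of crossings → even ⇒ outside.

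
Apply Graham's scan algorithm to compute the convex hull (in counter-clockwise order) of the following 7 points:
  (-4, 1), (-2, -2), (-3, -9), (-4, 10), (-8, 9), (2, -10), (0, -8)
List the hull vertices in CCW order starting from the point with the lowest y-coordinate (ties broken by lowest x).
Hull (CCW) = [(2, -10), (-4, 10), (-8, 9), (-3, -9)]

Graham scan procedure:
  1. Find the pivot p₀ = point with lowest y (tie → lowest x): (2, -10).
  2. Sort the remaining points by polar angle around p₀.
  3. Walk through sorted points, maintaining a stack; pop the top while the last three entries make a non-left turn (cross product ≤ 0).
  4. Final stack is the convex hull in CCW order: (2, -10), (-4, 10), (-8, 9), (-3, -9).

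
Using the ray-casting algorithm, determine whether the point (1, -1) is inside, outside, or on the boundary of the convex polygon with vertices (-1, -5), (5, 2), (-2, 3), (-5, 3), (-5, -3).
The point (1, -1) lies strictly inside the polygon

Cast a horizontal ray to the right from the query point and count how many polygon edges it crosses (each edge strictly once or zero times, handled with the usual half-open convention). 
Parity of crossings → odd ⇒ inside.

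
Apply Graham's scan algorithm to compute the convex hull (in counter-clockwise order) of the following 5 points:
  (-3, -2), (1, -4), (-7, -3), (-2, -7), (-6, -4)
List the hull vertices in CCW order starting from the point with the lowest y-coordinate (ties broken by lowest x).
Hull (CCW) = [(-2, -7), (1, -4), (-3, -2), (-7, -3), (-6, -4)]

Graham scan procedure:
  1. Find the pivot p₀ = point with lowest y (tie → lowest x): (-2, -7).
  2. Sort the remaining points by polar angle around p₀.
  3. Walk through sorted points, maintaining a stack; pop the top while the last three entries make a non-left turn (cross product ≤ 0).
  4. Final stack is the convex hull in CCW order: (-2, -7), (1, -4), (-3, -2), (-7, -3), (-6, -4).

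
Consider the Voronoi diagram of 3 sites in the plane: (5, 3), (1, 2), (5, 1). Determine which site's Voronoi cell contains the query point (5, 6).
Nearest site = (5, 3)

The Voronoi cell of site s contains exactly those query points closer to s than to any other site. Compute squared distances from q = (5, 6) to each site:
  (5 − 5)² + (3 − 6)² = 9
  (5 − 5)² + (1 − 6)² = 25
  (1 − 5)² + (2 − 6)² = 32
Minimum is attained by (5, 3), so q lies in its Voronoi cell.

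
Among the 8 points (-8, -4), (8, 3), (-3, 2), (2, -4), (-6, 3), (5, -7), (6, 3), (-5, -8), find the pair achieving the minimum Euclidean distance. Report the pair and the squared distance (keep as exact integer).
Pair = ((8, 3), (6, 3)); squared distance = 4

Compute all C(8, 2) = 28 pairwise squared distances (x_i − x_j)² + (y_i − y_j)². The minimum is 4, attained by the pair ((8, 3), (6, 3)).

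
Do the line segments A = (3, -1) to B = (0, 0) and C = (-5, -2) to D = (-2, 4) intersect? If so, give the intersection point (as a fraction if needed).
No (intersection of containing lines falls outside at least one segment)

Parametrize and solve: t = 15/7, s = 11/21. At least one of these is outside [0, 1], so the segments do not intersect.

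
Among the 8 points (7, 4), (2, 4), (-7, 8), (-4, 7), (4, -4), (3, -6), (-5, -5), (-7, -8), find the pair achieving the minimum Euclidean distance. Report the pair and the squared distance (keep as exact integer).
Pair = ((4, -4), (3, -6)); squared distance = 5

Compute all C(8, 2) = 28 pairwise squared distances (x_i − x_j)² + (y_i − y_j)². The minimum is 5, attained by the pair ((4, -4), (3, -6)).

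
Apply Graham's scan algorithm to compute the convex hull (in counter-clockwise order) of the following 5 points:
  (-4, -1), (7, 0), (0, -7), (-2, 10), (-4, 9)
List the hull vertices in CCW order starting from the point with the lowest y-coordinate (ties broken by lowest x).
Hull (CCW) = [(0, -7), (7, 0), (-2, 10), (-4, 9), (-4, -1)]

Graham scan procedure:
  1. Find the pivot p₀ = point with lowest y (tie → lowest x): (0, -7).
  2. Sort the remaining points by polar angle around p₀.
  3. Walk through sorted points, maintaining a stack; pop the top while the last three entries make a non-left turn (cross product ≤ 0).
  4. Final stack is the convex hull in CCW order: (0, -7), (7, 0), (-2, 10), (-4, 9), (-4, -1).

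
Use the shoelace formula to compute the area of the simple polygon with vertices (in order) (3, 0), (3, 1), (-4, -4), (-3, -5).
Area = 9

Shoelace formula: Area = (1/2) |Σ_i (x_i · y_{i+1} − x_{i+1} · y_i)| (indices mod n). Compute each cross term:
  (3)(1) − (3)(0) = 3
  (3)(-4) − (-4)(1) = -8
  (-4)(-5) − (-3)(-4) = 8
  (-3)(0) − (3)(-5) = 15
Sum = 18, so (signed) Area = 18/2 = 9, |Area| = 9.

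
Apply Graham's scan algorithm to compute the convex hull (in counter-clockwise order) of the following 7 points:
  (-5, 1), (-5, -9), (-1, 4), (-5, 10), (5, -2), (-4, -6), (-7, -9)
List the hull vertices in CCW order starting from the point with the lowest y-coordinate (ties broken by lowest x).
Hull (CCW) = [(-7, -9), (-5, -9), (5, -2), (-5, 10)]

Graham scan procedure:
  1. Find the pivot p₀ = point with lowest y (tie → lowest x): (-7, -9).
  2. Sort the remaining points by polar angle around p₀.
  3. Walk through sorted points, maintaining a stack; pop the top while the last three entries make a non-left turn (cross product ≤ 0).
  4. Final stack is the convex hull in CCW order: (-7, -9), (-5, -9), (5, -2), (-5, 10).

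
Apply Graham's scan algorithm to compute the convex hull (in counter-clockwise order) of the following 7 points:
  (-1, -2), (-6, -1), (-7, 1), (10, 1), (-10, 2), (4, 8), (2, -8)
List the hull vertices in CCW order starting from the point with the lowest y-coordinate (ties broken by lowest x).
Hull (CCW) = [(2, -8), (10, 1), (4, 8), (-10, 2)]

Graham scan procedure:
  1. Find the pivot p₀ = point with lowest y (tie → lowest x): (2, -8).
  2. Sort the remaining points by polar angle around p₀.
  3. Walk through sorted points, maintaining a stack; pop the top while the last three entries make a non-left turn (cross product ≤ 0).
  4. Final stack is the convex hull in CCW order: (2, -8), (10, 1), (4, 8), (-10, 2).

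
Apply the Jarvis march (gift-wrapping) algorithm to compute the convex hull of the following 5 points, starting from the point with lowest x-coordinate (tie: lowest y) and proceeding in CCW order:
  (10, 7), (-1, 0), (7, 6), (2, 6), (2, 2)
Hull (CCW) = [(-1, 0), (10, 7), (2, 6)]

Jarvis march: at each step, from the current hull vertex p, select the next vertex q as the point such that every other point lies strictly to the left of (or on) the directed line p → q. (Equivalently: for every other point r, the cross product (q − p) × (r − p) ≥ 0.)
Starting point (lowest x, tie lowest y): (-1, 0). Wrap until returning to start. Resulting hull: (-1, 0), (10, 7), (2, 6).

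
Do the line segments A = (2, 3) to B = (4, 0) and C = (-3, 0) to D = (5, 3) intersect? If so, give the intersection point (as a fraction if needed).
Yes; intersection at (13/5, 21/10) (t = 3/10 on AB, s = 7/10 on CD)

Parametrize AB as A + t(B − A) = (2 + 2 t, 3 + -3 t) and CD as C + s(D − C) = (-3 + 8 s, 0 + 3 s). Solve the linear system for (t, s). Determinant = -30 ≠ 0, so a unique intersection of the containing lines exists. Solution: t = 3/10, s = 7/10 — both in [0, 1], so the segments cross. Intersection point: (13/5, 21/10).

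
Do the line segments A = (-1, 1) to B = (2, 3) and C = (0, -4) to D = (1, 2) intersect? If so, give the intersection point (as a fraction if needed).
No (intersection of containing lines falls outside at least one segment)

Parametrize and solve: t = 11/16, s = 17/16. At least one of these is outside [0, 1], so the segments do not intersect.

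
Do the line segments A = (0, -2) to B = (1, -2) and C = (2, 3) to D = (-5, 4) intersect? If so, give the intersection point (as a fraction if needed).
No (intersection of containing lines falls outside at least one segment)

Parametrize and solve: t = 37, s = -5. At least one of these is outside [0, 1], so the segments do not intersect.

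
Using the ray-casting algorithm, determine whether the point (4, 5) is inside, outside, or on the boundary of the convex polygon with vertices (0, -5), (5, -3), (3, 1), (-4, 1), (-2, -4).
The point (4, 5) lies strictly outside the polygon

Cast a horizontal ray to the right from the query point and count how many polygon edges it crosses (each edge strictly once or zero times, handled with the usual half-open convention). 
Parity of crossings → even ⇒ outside.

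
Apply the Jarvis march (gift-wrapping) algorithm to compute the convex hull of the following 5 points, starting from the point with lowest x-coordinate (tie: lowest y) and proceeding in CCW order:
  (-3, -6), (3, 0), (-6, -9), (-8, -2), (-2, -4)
Hull (CCW) = [(-8, -2), (-6, -9), (3, 0)]

Jarvis march: at each step, from the current hull vertex p, select the next vertex q as the point such that every other point lies strictly to the left of (or on) the directed line p → q. (Equivalently: for every other point r, the cross product (q − p) × (r − p) ≥ 0.)
Starting point (lowest x, tie lowest y): (-8, -2). Wrap until returning to start. Resulting hull: (-8, -2), (-6, -9), (3, 0).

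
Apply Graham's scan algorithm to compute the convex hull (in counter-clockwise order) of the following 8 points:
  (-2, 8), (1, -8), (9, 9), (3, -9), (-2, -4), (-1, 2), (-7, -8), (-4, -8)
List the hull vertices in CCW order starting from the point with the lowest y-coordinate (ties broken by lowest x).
Hull (CCW) = [(3, -9), (9, 9), (-2, 8), (-7, -8)]

Graham scan procedure:
  1. Find the pivot p₀ = point with lowest y (tie → lowest x): (3, -9).
  2. Sort the remaining points by polar angle around p₀.
  3. Walk through sorted points, maintaining a stack; pop the top while the last three entries make a non-left turn (cross product ≤ 0).
  4. Final stack is the convex hull in CCW order: (3, -9), (9, 9), (-2, 8), (-7, -8).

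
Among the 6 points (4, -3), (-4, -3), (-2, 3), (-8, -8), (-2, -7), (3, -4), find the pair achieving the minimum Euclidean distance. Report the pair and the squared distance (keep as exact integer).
Pair = ((4, -3), (3, -4)); squared distance = 2

Compute all C(6, 2) = 15 pairwise squared distances (x_i − x_j)² + (y_i − y_j)². The minimum is 2, attained by the pair ((4, -3), (3, -4)).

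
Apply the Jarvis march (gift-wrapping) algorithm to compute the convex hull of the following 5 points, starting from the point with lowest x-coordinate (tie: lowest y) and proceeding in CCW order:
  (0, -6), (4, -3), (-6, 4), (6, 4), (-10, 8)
Hull (CCW) = [(-10, 8), (0, -6), (4, -3), (6, 4)]

Jarvis march: at each step, from the current hull vertex p, select the next vertex q as the point such that every other point lies strictly to the left of (or on) the directed line p → q. (Equivalently: for every other point r, the cross product (q − p) × (r − p) ≥ 0.)
Starting point (lowest x, tie lowest y): (-10, 8). Wrap until returning to start. Resulting hull: (-10, 8), (0, -6), (4, -3), (6, 4).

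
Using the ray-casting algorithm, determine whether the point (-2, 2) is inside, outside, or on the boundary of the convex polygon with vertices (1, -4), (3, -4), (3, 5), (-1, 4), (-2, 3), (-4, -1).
The point (-2, 2) lies strictly inside the polygon

Cast a horizontal ray to the right from the query point and count how many polygon edges it crosses (each edge strictly once or zero times, handled with the usual half-open convention). 
Parity of crossings → odd ⇒ inside.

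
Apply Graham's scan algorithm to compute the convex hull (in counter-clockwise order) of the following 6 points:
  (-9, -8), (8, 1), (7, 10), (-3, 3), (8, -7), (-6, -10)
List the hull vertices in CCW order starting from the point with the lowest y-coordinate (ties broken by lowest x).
Hull (CCW) = [(-6, -10), (8, -7), (8, 1), (7, 10), (-3, 3), (-9, -8)]

Graham scan procedure:
  1. Find the pivot p₀ = point with lowest y (tie → lowest x): (-6, -10).
  2. Sort the remaining points by polar angle around p₀.
  3. Walk through sorted points, maintaining a stack; pop the top while the last three entries make a non-left turn (cross product ≤ 0).
  4. Final stack is the convex hull in CCW order: (-6, -10), (8, -7), (8, 1), (7, 10), (-3, 3), (-9, -8).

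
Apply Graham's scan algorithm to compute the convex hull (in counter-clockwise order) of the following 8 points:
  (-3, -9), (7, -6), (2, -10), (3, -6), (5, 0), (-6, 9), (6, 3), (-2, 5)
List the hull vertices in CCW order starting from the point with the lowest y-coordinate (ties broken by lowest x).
Hull (CCW) = [(2, -10), (7, -6), (6, 3), (-6, 9), (-3, -9)]

Graham scan procedure:
  1. Find the pivot p₀ = point with lowest y (tie → lowest x): (2, -10).
  2. Sort the remaining points by polar angle around p₀.
  3. Walk through sorted points, maintaining a stack; pop the top while the last three entries make a non-left turn (cross product ≤ 0).
  4. Final stack is the convex hull in CCW order: (2, -10), (7, -6), (6, 3), (-6, 9), (-3, -9).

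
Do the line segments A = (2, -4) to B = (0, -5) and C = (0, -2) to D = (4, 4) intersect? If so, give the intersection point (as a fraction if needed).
No (intersection of containing lines falls outside at least one segment)

Parametrize and solve: t = 5/2, s = -3/4. At least one of these is outside [0, 1], so the segments do not intersect.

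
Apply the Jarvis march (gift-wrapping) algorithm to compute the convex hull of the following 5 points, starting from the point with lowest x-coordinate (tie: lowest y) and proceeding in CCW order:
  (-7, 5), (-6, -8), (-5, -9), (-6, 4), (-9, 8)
Hull (CCW) = [(-9, 8), (-6, -8), (-5, -9), (-6, 4)]

Jarvis march: at each step, from the current hull vertex p, select the next vertex q as the point such that every other point lies strictly to the left of (or on) the directed line p → q. (Equivalently: for every other point r, the cross product (q − p) × (r − p) ≥ 0.)
Starting point (lowest x, tie lowest y): (-9, 8). Wrap until returning to start. Resulting hull: (-9, 8), (-6, -8), (-5, -9), (-6, 4).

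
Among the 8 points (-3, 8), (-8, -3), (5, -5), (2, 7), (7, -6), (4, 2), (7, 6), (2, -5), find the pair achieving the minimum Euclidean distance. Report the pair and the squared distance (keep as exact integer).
Pair = ((5, -5), (7, -6)); squared distance = 5

Compute all C(8, 2) = 28 pairwise squared distances (x_i − x_j)² + (y_i − y_j)². The minimum is 5, attained by the pair ((5, -5), (7, -6)).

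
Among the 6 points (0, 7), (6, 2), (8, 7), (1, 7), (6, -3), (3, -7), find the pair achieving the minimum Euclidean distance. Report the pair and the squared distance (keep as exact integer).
Pair = ((0, 7), (1, 7)); squared distance = 1

Compute all C(6, 2) = 15 pairwise squared distances (x_i − x_j)² + (y_i − y_j)². The minimum is 1, attained by the pair ((0, 7), (1, 7)).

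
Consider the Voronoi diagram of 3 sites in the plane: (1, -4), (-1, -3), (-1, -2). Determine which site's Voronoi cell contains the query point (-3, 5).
Nearest site = (-1, -2)

The Voronoi cell of site s contains exactly those query points closer to s than to any other site. Compute squared distances from q = (-3, 5) to each site:
  (-1 − -3)² + (-2 − 5)² = 53
  (-1 − -3)² + (-3 − 5)² = 68
  (1 − -3)² + (-4 − 5)² = 97
Minimum is attained by (-1, -2), so q lies in its Voronoi cell.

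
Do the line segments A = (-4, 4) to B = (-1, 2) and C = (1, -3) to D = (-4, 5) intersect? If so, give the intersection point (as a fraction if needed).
Yes; intersection at (-41/14, 23/7) (t = 5/14 on AB, s = 11/14 on CD)

Parametrize AB as A + t(B − A) = (-4 + 3 t, 4 + -2 t) and CD as C + s(D − C) = (1 + -5 s, -3 + 8 s). Solve the linear system for (t, s). Determinant = -14 ≠ 0, so a unique intersection of the containing lines exists. Solution: t = 5/14, s = 11/14 — both in [0, 1], so the segments cross. Intersection point: (-41/14, 23/7).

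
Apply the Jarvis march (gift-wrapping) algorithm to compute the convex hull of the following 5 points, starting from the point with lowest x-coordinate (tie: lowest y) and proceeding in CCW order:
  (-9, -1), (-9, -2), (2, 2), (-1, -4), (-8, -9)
Hull (CCW) = [(-9, -2), (-8, -9), (-1, -4), (2, 2), (-9, -1)]

Jarvis march: at each step, from the current hull vertex p, select the next vertex q as the point such that every other point lies strictly to the left of (or on) the directed line p → q. (Equivalently: for every other point r, the cross product (q − p) × (r − p) ≥ 0.)
Starting point (lowest x, tie lowest y): (-9, -2). Wrap until returning to start. Resulting hull: (-9, -2), (-8, -9), (-1, -4), (2, 2), (-9, -1).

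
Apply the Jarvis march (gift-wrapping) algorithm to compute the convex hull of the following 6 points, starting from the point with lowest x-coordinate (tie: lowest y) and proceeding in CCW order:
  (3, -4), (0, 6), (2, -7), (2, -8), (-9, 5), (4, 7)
Hull (CCW) = [(-9, 5), (2, -8), (3, -4), (4, 7)]

Jarvis march: at each step, from the current hull vertex p, select the next vertex q as the point such that every other point lies strictly to the left of (or on) the directed line p → q. (Equivalently: for every other point r, the cross product (q − p) × (r − p) ≥ 0.)
Starting point (lowest x, tie lowest y): (-9, 5). Wrap until returning to start. Resulting hull: (-9, 5), (2, -8), (3, -4), (4, 7).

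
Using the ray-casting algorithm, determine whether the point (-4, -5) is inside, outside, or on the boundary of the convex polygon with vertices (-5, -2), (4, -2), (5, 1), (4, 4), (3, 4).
The point (-4, -5) lies strictly outside the polygon

Cast a horizontal ray to the right from the query point and count how many polygon edges it crosses (each edge strictly once or zero times, handled with the usual half-open convention). 
Parity of crossings → even ⇒ outside.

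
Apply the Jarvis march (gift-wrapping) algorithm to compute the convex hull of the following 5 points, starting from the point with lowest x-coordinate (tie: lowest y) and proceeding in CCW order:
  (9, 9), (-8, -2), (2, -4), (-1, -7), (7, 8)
Hull (CCW) = [(-8, -2), (-1, -7), (2, -4), (9, 9), (7, 8)]

Jarvis march: at each step, from the current hull vertex p, select the next vertex q as the point such that every other point lies strictly to the left of (or on) the directed line p → q. (Equivalently: for every other point r, the cross product (q − p) × (r − p) ≥ 0.)
Starting point (lowest x, tie lowest y): (-8, -2). Wrap until returning to start. Resulting hull: (-8, -2), (-1, -7), (2, -4), (9, 9), (7, 8).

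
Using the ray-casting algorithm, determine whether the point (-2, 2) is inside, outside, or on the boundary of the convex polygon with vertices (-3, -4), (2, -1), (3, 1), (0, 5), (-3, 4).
The point (-2, 2) lies strictly inside the polygon

Cast a horizontal ray to the right from the query point and count how many polygon edges it crosses (each edge strictly once or zero times, handled with the usual half-open convention). 
Parity of crossings → odd ⇒ inside.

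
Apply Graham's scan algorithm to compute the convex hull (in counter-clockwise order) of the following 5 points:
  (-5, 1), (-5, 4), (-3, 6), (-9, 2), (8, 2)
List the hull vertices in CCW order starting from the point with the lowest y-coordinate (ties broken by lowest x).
Hull (CCW) = [(-5, 1), (8, 2), (-3, 6), (-9, 2)]

Graham scan procedure:
  1. Find the pivot p₀ = point with lowest y (tie → lowest x): (-5, 1).
  2. Sort the remaining points by polar angle around p₀.
  3. Walk through sorted points, maintaining a stack; pop the top while the last three entries make a non-left turn (cross product ≤ 0).
  4. Final stack is the convex hull in CCW order: (-5, 1), (8, 2), (-3, 6), (-9, 2).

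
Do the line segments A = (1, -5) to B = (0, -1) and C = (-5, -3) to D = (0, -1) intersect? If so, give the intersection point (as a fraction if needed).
Yes; intersection at (0, -1) (t = 1 on AB, s = 1 on CD)

Parametrize AB as A + t(B − A) = (1 + -1 t, -5 + 4 t) and CD as C + s(D − C) = (-5 + 5 s, -3 + 2 s). Solve the linear system for (t, s). Determinant = 22 ≠ 0, so a unique intersection of the containing lines exists. Solution: t = 1, s = 1 — both in [0, 1], so the segments cross. Intersection point: (0, -1).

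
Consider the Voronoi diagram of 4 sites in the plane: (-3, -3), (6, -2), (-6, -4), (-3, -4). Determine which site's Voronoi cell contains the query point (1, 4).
Nearest site = (6, -2)

The Voronoi cell of site s contains exactly those query points closer to s than to any other site. Compute squared distances from q = (1, 4) to each site:
  (6 − 1)² + (-2 − 4)² = 61
  (-3 − 1)² + (-3 − 4)² = 65
  (-3 − 1)² + (-4 − 4)² = 80
  (-6 − 1)² + (-4 − 4)² = 113
Minimum is attained by (6, -2), so q lies in its Voronoi cell.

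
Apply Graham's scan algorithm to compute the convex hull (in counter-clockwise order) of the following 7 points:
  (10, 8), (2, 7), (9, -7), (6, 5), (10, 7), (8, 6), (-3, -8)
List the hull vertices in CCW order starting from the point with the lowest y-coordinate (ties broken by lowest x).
Hull (CCW) = [(-3, -8), (9, -7), (10, 7), (10, 8), (2, 7)]

Graham scan procedure:
  1. Find the pivot p₀ = point with lowest y (tie → lowest x): (-3, -8).
  2. Sort the remaining points by polar angle around p₀.
  3. Walk through sorted points, maintaining a stack; pop the top while the last three entries make a non-left turn (cross product ≤ 0).
  4. Final stack is the convex hull in CCW order: (-3, -8), (9, -7), (10, 7), (10, 8), (2, 7).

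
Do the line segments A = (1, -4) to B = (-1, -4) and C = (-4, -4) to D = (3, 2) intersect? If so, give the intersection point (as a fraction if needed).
No (intersection of containing lines falls outside at least one segment)

Parametrize and solve: t = 5/2, s = 0. At least one of these is outside [0, 1], so the segments do not intersect.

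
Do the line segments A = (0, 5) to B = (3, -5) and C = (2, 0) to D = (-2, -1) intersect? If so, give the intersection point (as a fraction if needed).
Yes; intersection at (66/43, -5/43) (t = 22/43 on AB, s = 5/43 on CD)

Parametrize AB as A + t(B − A) = (0 + 3 t, 5 + -10 t) and CD as C + s(D − C) = (2 + -4 s, 0 + -1 s). Solve the linear system for (t, s). Determinant = 43 ≠ 0, so a unique intersection of the containing lines exists. Solution: t = 22/43, s = 5/43 — both in [0, 1], so the segments cross. Intersection point: (66/43, -5/43).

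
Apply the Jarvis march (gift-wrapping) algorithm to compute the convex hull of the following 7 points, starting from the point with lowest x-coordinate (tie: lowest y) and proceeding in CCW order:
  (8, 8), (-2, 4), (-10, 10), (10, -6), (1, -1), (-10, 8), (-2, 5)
Hull (CCW) = [(-10, 8), (1, -1), (10, -6), (8, 8), (-10, 10)]

Jarvis march: at each step, from the current hull vertex p, select the next vertex q as the point such that every other point lies strictly to the left of (or on) the directed line p → q. (Equivalently: for every other point r, the cross product (q − p) × (r − p) ≥ 0.)
Starting point (lowest x, tie lowest y): (-10, 8). Wrap until returning to start. Resulting hull: (-10, 8), (1, -1), (10, -6), (8, 8), (-10, 10).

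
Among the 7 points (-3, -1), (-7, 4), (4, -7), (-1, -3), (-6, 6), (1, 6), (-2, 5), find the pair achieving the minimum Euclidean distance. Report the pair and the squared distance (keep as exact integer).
Pair = ((-7, 4), (-6, 6)); squared distance = 5

Compute all C(7, 2) = 21 pairwise squared distances (x_i − x_j)² + (y_i − y_j)². The minimum is 5, attained by the pair ((-7, 4), (-6, 6)).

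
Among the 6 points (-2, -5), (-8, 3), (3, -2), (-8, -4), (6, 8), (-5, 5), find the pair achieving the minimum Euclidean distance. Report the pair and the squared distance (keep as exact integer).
Pair = ((-8, 3), (-5, 5)); squared distance = 13

Compute all C(6, 2) = 15 pairwise squared distances (x_i − x_j)² + (y_i − y_j)². The minimum is 13, attained by the pair ((-8, 3), (-5, 5)).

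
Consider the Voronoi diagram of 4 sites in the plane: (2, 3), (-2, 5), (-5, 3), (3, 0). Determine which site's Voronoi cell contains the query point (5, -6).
Nearest site = (3, 0)

The Voronoi cell of site s contains exactly those query points closer to s than to any other site. Compute squared distances from q = (5, -6) to each site:
  (3 − 5)² + (0 − -6)² = 40
  (2 − 5)² + (3 − -6)² = 90
  (-2 − 5)² + (5 − -6)² = 170
  (-5 − 5)² + (3 − -6)² = 181
Minimum is attained by (3, 0), so q lies in its Voronoi cell.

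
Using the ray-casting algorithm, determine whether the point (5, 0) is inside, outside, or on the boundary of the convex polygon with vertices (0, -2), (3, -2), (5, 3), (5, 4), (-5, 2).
The point (5, 0) lies strictly outside the polygon

Cast a horizontal ray to the right from the query point and count how many polygon edges it crosses (each edge strictly once or zero times, handled with the usual half-open convention). 
Parity of crossings → even ⇒ outside.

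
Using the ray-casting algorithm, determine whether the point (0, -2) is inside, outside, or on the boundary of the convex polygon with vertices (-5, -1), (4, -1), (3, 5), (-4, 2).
The point (0, -2) lies strictly outside the polygon

Cast a horizontal ray to the right from the query point and count how many polygon edges it crosses (each edge strictly once or zero times, handled with the usual half-open convention). 
Parity of crossings → even ⇒ outside.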